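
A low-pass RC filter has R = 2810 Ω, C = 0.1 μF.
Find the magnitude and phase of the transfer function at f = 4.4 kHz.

Step 1 — Angular frequency: ω = 2π·4400 = 2.765e+04 rad/s.
Step 2 — Transfer function: H(jω) = 1/(1 + jωRC).
Step 3 — Denominator: 1 + jωRC = 1 + j·2.765e+04·2810·1e-07 = 1 + j7.769.
Step 4 — H = 0.0163 - j0.1266.
Step 5 — Magnitude: |H| = 0.1277 (-17.9 dB); phase: φ = -82.7°.

|H| = 0.1277 (-17.9 dB), φ = -82.7°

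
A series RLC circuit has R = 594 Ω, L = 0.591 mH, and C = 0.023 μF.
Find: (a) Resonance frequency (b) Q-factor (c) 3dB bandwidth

Step 1 — Resonance: ω₀ = 1/√(LC) = 1/√(0.000591·2.3e-08) = 2.712e+05 rad/s.
Step 2 — f₀ = ω₀/(2π) = 4.317e+04 Hz.
Step 3 — Series Q: Q = ω₀L/R = 2.712e+05·0.000591/594 = 0.2699.
Step 4 — Bandwidth: Δω = ω₀/Q = 1.005e+06 rad/s; BW = Δω/(2π) = 1.6e+05 Hz.

(a) f₀ = 4.317e+04 Hz  (b) Q = 0.2699  (c) BW = 1.6e+05 Hz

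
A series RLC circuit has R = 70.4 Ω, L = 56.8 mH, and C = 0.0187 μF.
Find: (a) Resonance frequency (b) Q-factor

Step 1 — Resonance condition Im(Z)=0 gives ω₀ = 1/√(LC).
Step 2 — ω₀ = 1/√(0.0568·1.87e-08) = 3.068e+04 rad/s.
Step 3 — f₀ = ω₀/(2π) = 4883 Hz.
Step 4 — Series Q: Q = ω₀L/R = 3.068e+04·0.0568/70.4 = 24.76.

(a) f₀ = 4883 Hz  (b) Q = 24.76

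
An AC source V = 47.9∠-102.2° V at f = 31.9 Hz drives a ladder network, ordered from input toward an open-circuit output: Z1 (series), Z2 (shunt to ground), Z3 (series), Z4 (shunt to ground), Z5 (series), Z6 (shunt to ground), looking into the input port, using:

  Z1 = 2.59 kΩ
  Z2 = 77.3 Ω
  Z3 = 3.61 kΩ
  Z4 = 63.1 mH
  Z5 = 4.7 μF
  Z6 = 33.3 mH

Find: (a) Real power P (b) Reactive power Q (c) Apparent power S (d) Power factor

Step 1 — Angular frequency: ω = 2π·f = 2π·31.9 = 200.4 rad/s.
Step 2 — Component impedances:
  Z1: Z = R = 2590 Ω
  Z2: Z = R = 77.3 Ω
  Z3: Z = R = 3610 Ω
  Z4: Z = jωL = j·200.4·0.0631 = 0 + j12.65 Ω
  Z5: Z = 1/(jωC) = -j/(ω·C) = 0 - j1062 Ω
  Z6: Z = jωL = j·200.4·0.0333 = 0 + j6.674 Ω
Step 3 — Ladder network (open output): work backward from the far end, alternating series and parallel combinations. Z_in = 2666 + j0.005626 Ω = 2666∠0.0° Ω.
Step 4 — Source phasor: V = 47.9∠-102.2° V = -10.12 - j46.82 V.
Step 5 — Current: I = V / Z = -0.003797 - j0.01756 A = 0.01797∠-102.2° A.
Step 6 — Complex power: S = V·I* = 0.8607 + j1.816e-06 VA.
Step 7 — Real power: P = Re(S) = 0.8607 W.
Step 8 — Reactive power: Q = Im(S) = 1.816e-06 VAR.
Step 9 — Apparent power: |S| = 0.8607 VA.
Step 10 — Power factor: PF = P/|S| = 1 (lagging).

(a) P = 0.8607 W  (b) Q = 1.816e-06 VAR  (c) S = 0.8607 VA  (d) PF = 1 (lagging)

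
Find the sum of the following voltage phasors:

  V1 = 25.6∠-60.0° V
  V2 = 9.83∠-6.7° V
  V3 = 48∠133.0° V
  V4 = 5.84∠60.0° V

Step 1 — Convert each phasor to rectangular form:
  V1 = 25.6·(cos(-60.0°) + j·sin(-60.0°)) = 12.8 - j22.17 V
  V2 = 9.83·(cos(-6.7°) + j·sin(-6.7°)) = 9.763 - j1.147 V
  V3 = 48·(cos(133.0°) + j·sin(133.0°)) = -32.74 + j35.1 V
  V4 = 5.84·(cos(60.0°) + j·sin(60.0°)) = 2.92 + j5.058 V
Step 2 — Sum components: V_total = -7.253 + j16.85 V.
Step 3 — Convert to polar: |V_total| = 18.34 V, ∠V_total = 113.3°.

V_total = 18.34∠113.3° V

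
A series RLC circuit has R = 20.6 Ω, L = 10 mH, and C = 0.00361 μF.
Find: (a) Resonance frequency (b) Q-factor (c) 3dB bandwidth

Step 1 — Resonance condition Im(Z)=0 gives ω₀ = 1/√(LC).
Step 2 — ω₀ = 1/√(0.01·3.61e-09) = 1.664e+05 rad/s.
Step 3 — f₀ = ω₀/(2π) = 2.649e+04 Hz.
Step 4 — Series Q: Q = ω₀L/R = 1.664e+05·0.01/20.6 = 80.79.
Step 5 — 3dB bandwidth: Δω = ω₀/Q = 2060 rad/s; BW = Δω/(2π) = 327.9 Hz.

(a) f₀ = 2.649e+04 Hz  (b) Q = 80.79  (c) BW = 327.9 Hz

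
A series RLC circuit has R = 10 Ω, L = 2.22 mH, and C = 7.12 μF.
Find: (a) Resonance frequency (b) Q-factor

Step 1 — Resonance condition Im(Z)=0 gives ω₀ = 1/√(LC).
Step 2 — ω₀ = 1/√(0.00222·7.12e-06) = 7954 rad/s.
Step 3 — f₀ = ω₀/(2π) = 1266 Hz.
Step 4 — Series Q: Q = ω₀L/R = 7954·0.00222/10 = 1.766.

(a) f₀ = 1266 Hz  (b) Q = 1.766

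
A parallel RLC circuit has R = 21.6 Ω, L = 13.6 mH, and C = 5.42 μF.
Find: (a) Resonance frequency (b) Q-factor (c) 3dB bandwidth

Step 1 — Resonance: ω₀ = 1/√(LC) = 1/√(0.0136·5.42e-06) = 3683 rad/s.
Step 2 — f₀ = ω₀/(2π) = 586.2 Hz.
Step 3 — Parallel Q: Q = R/(ω₀L) = 21.6/(3683·0.0136) = 0.4312.
Step 4 — Bandwidth: Δω = ω₀/Q = 8542 rad/s; BW = Δω/(2π) = 1359 Hz.

(a) f₀ = 586.2 Hz  (b) Q = 0.4312  (c) BW = 1359 Hz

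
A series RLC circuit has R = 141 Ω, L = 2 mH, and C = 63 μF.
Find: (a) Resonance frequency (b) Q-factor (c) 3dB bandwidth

Step 1 — Resonance: ω₀ = 1/√(LC) = 1/√(0.002·6.3e-05) = 2817 rad/s.
Step 2 — f₀ = ω₀/(2π) = 448.4 Hz.
Step 3 — Series Q: Q = ω₀L/R = 2817·0.002/141 = 0.03996.
Step 4 — Bandwidth: Δω = ω₀/Q = 7.05e+04 rad/s; BW = Δω/(2π) = 1.122e+04 Hz.

(a) f₀ = 448.4 Hz  (b) Q = 0.03996  (c) BW = 1.122e+04 Hz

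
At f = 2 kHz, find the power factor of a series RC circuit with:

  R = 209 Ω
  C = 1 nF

Step 1 — Angular frequency: ω = 2π·f = 2π·2000 = 1.257e+04 rad/s.
Step 2 — Component impedances:
  R: Z = R = 209 Ω
  C: Z = 1/(jωC) = -j/(ω·C) = 0 - j7.958e+04 Ω
Step 3 — Series combination: Z_total = R + C = 209 - j7.958e+04 Ω = 7.958e+04∠-89.8° Ω.
Step 4 — Power factor: PF = cos(φ) = Re(Z)/|Z| = 209/7.958e+04 = 0.002626.
Step 5 — Type: Im(Z) = -7.958e+04 ⇒ leading (phase φ = -89.8°).

PF = 0.002626 (leading, φ = -89.8°)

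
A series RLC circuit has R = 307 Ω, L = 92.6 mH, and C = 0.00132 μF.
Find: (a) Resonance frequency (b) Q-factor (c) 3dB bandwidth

Step 1 — Resonance: ω₀ = 1/√(LC) = 1/√(0.0926·1.32e-09) = 9.045e+04 rad/s.
Step 2 — f₀ = ω₀/(2π) = 1.44e+04 Hz.
Step 3 — Series Q: Q = ω₀L/R = 9.045e+04·0.0926/307 = 27.28.
Step 4 — Bandwidth: Δω = ω₀/Q = 3315 rad/s; BW = Δω/(2π) = 527.7 Hz.

(a) f₀ = 1.44e+04 Hz  (b) Q = 27.28  (c) BW = 527.7 Hz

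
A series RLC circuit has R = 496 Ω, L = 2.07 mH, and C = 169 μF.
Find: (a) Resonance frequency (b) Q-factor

Step 1 — Resonance condition Im(Z)=0 gives ω₀ = 1/√(LC).
Step 2 — ω₀ = 1/√(0.00207·0.000169) = 1691 rad/s.
Step 3 — f₀ = ω₀/(2π) = 269.1 Hz.
Step 4 — Series Q: Q = ω₀L/R = 1691·0.00207/496 = 0.007056.

(a) f₀ = 269.1 Hz  (b) Q = 0.007056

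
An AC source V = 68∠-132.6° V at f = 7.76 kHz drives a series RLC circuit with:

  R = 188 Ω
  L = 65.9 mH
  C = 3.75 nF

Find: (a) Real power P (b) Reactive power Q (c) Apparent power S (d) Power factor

Step 1 — Angular frequency: ω = 2π·f = 2π·7760 = 4.876e+04 rad/s.
Step 2 — Component impedances:
  R: Z = R = 188 Ω
  L: Z = jωL = j·4.876e+04·0.0659 = 0 + j3213 Ω
  C: Z = 1/(jωC) = -j/(ω·C) = 0 - j5469 Ω
Step 3 — Series combination: Z_total = R + L + C = 188 - j2256 Ω = 2264∠-85.2° Ω.
Step 4 — Source phasor: V = 68∠-132.6° V = -46.03 - j50.05 V.
Step 5 — Current: I = V / Z = 0.02034 - j0.0221 A = 0.03004∠-47.4° A.
Step 6 — Complex power: S = V·I* = 0.1696 - j2.035 VA.
Step 7 — Real power: P = Re(S) = 0.1696 W.
Step 8 — Reactive power: Q = Im(S) = -2.035 VAR.
Step 9 — Apparent power: |S| = 2.042 VA.
Step 10 — Power factor: PF = P/|S| = 0.08304 (leading).

(a) P = 0.1696 W  (b) Q = -2.035 VAR  (c) S = 2.042 VA  (d) PF = 0.08304 (leading)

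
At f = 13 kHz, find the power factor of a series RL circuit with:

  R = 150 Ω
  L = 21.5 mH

Step 1 — Angular frequency: ω = 2π·f = 2π·1.3e+04 = 8.168e+04 rad/s.
Step 2 — Component impedances:
  R: Z = R = 150 Ω
  L: Z = jωL = j·8.168e+04·0.0215 = 0 + j1756 Ω
Step 3 — Series combination: Z_total = R + L = 150 + j1756 Ω = 1763∠85.1° Ω.
Step 4 — Power factor: PF = cos(φ) = Re(Z)/|Z| = 150/1762.54 = 0.0851.
Step 5 — Type: Im(Z) = 1756 ⇒ lagging (phase φ = 85.1°).

PF = 0.0851 (lagging, φ = 85.1°)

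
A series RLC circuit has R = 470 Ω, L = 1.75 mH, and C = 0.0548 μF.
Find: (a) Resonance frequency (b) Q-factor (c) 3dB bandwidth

Step 1 — Resonance: ω₀ = 1/√(LC) = 1/√(0.00175·5.48e-08) = 1.021e+05 rad/s.
Step 2 — f₀ = ω₀/(2π) = 1.625e+04 Hz.
Step 3 — Series Q: Q = ω₀L/R = 1.021e+05·0.00175/470 = 0.3802.
Step 4 — Bandwidth: Δω = ω₀/Q = 2.686e+05 rad/s; BW = Δω/(2π) = 4.274e+04 Hz.

(a) f₀ = 1.625e+04 Hz  (b) Q = 0.3802  (c) BW = 4.274e+04 Hz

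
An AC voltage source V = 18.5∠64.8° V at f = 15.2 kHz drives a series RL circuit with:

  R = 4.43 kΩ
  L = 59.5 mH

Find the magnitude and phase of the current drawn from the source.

Step 1 — Angular frequency: ω = 2π·f = 2π·1.52e+04 = 9.55e+04 rad/s.
Step 2 — Component impedances:
  R: Z = R = 4430 Ω
  L: Z = jωL = j·9.55e+04·0.0595 = 0 + j5683 Ω
Step 3 — Series combination: Z_total = R + L = 4430 + j5683 Ω = 7205∠52.1° Ω.
Step 4 — Source phasor: V = 18.5∠64.8° V = 7.877 + j16.74 V.
Step 5 — Ohm's law: I = V / Z_total = (7.877 + j16.74) / (4430 + j5683) = 0.002504 + j0.0005662 A.
Step 6 — Convert to polar: |I| = 0.002568 A, ∠I = 12.7°.

I = 0.002568∠12.7° A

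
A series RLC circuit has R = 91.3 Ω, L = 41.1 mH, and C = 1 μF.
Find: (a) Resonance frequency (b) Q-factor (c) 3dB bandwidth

Step 1 — Resonance: ω₀ = 1/√(LC) = 1/√(0.0411·1e-06) = 4933 rad/s.
Step 2 — f₀ = ω₀/(2π) = 785.1 Hz.
Step 3 — Series Q: Q = ω₀L/R = 4933·0.0411/91.3 = 2.22.
Step 4 — Bandwidth: Δω = ω₀/Q = 2221 rad/s; BW = Δω/(2π) = 353.5 Hz.

(a) f₀ = 785.1 Hz  (b) Q = 2.22  (c) BW = 353.5 Hz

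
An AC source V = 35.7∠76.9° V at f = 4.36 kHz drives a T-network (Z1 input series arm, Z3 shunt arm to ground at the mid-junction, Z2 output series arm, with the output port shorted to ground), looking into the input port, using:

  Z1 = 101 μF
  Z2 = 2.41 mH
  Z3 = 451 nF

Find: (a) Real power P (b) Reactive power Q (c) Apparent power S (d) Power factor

Step 1 — Angular frequency: ω = 2π·f = 2π·4360 = 2.739e+04 rad/s.
Step 2 — Component impedances:
  Z1: Z = 1/(jωC) = -j/(ω·C) = 0 - j0.3614 Ω
  Z2: Z = jωL = j·2.739e+04·0.00241 = 0 + j66.02 Ω
  Z3: Z = 1/(jωC) = -j/(ω·C) = 0 - j80.94 Ω
Step 3 — With the output port shorted to ground, the output series arm Z2 runs from the junction to ground; the shunt arm Z3 also runs from the junction to ground. They appear in parallel: Z3 || Z2 = 0 + j358.2 Ω.
Step 4 — Series with input arm Z1: Z_in = Z1 + (Z3 || Z2) = 0 + j357.9 Ω = 357.9∠90.0° Ω.
Step 5 — Source phasor: V = 35.7∠76.9° V = 8.091 + j34.77 V.
Step 6 — Current: I = V / Z = 0.09717 - j0.02261 A = 0.09976∠-13.1° A.
Step 7 — Complex power: S = V·I* = 0 + j3.562 VA.
Step 8 — Real power: P = Re(S) = 0 W.
Step 9 — Reactive power: Q = Im(S) = 3.562 VAR.
Step 10 — Apparent power: |S| = 3.562 VA.
Step 11 — Power factor: PF = P/|S| = 0 (lagging).

(a) P = 0 W  (b) Q = 3.562 VAR  (c) S = 3.562 VA  (d) PF = 0 (lagging)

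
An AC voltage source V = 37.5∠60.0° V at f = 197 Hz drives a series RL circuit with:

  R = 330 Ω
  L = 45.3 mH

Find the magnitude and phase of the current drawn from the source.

Step 1 — Angular frequency: ω = 2π·f = 2π·197 = 1238 rad/s.
Step 2 — Component impedances:
  R: Z = R = 330 Ω
  L: Z = jωL = j·1238·0.0453 = 0 + j56.07 Ω
Step 3 — Series combination: Z_total = R + L = 330 + j56.07 Ω = 334.7∠9.6° Ω.
Step 4 — Source phasor: V = 37.5∠60.0° V = 18.75 + j32.48 V.
Step 5 — Ohm's law: I = V / Z_total = (18.75 + j32.48) / (330 + j56.07) = 0.07148 + j0.08627 A.
Step 6 — Convert to polar: |I| = 0.112 A, ∠I = 50.4°.

I = 0.112∠50.4° A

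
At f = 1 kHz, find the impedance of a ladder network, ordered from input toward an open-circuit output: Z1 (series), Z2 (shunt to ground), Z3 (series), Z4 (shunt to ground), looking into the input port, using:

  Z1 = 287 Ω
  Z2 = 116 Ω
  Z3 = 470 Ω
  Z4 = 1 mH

Step 1 — Angular frequency: ω = 2π·f = 2π·1000 = 6283 rad/s.
Step 2 — Component impedances:
  Z1: Z = R = 287 Ω
  Z2: Z = R = 116 Ω
  Z3: Z = R = 470 Ω
  Z4: Z = jωL = j·6283·0.001 = 0 + j6.283 Ω
Step 3 — Ladder network (open output): work backward from the far end, alternating series and parallel combinations. Z_in = 380 + j0.2462 Ω = 380∠0.0° Ω.

Z = 380 + j0.2462 Ω = 380∠0.0° Ω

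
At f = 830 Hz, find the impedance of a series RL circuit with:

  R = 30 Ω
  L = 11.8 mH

Step 1 — Angular frequency: ω = 2π·f = 2π·830 = 5215 rad/s.
Step 2 — Component impedances:
  R: Z = R = 30 Ω
  L: Z = jωL = j·5215·0.0118 = 0 + j61.54 Ω
Step 3 — Series combination: Z_total = R + L = 30 + j61.54 Ω = 68.46∠64.0° Ω.

Z = 30 + j61.54 Ω = 68.46∠64.0° Ω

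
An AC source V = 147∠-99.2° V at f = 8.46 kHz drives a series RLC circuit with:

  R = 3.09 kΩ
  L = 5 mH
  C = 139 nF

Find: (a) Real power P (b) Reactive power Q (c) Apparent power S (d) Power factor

Step 1 — Angular frequency: ω = 2π·f = 2π·8460 = 5.316e+04 rad/s.
Step 2 — Component impedances:
  R: Z = R = 3090 Ω
  L: Z = jωL = j·5.316e+04·0.005 = 0 + j265.8 Ω
  C: Z = 1/(jωC) = -j/(ω·C) = 0 - j135.3 Ω
Step 3 — Series combination: Z_total = R + L + C = 3090 + j130.4 Ω = 3093∠2.4° Ω.
Step 4 — Source phasor: V = 147∠-99.2° V = -23.5 - j145.1 V.
Step 5 — Current: I = V / Z = -0.009571 - j0.04656 A = 0.04753∠-101.6° A.
Step 6 — Complex power: S = V·I* = 6.981 + j0.2947 VA.
Step 7 — Real power: P = Re(S) = 6.981 W.
Step 8 — Reactive power: Q = Im(S) = 0.2947 VAR.
Step 9 — Apparent power: |S| = 6.987 VA.
Step 10 — Power factor: PF = P/|S| = 0.9991 (lagging).

(a) P = 6.981 W  (b) Q = 0.2947 VAR  (c) S = 6.987 VA  (d) PF = 0.9991 (lagging)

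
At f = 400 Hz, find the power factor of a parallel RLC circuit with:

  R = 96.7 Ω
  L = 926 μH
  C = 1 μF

Step 1 — Angular frequency: ω = 2π·f = 2π·400 = 2513 rad/s.
Step 2 — Component impedances:
  R: Z = R = 96.7 Ω
  L: Z = jωL = j·2513·0.000926 = 0 + j2.327 Ω
  C: Z = 1/(jωC) = -j/(ω·C) = 0 - j397.9 Ω
Step 3 — Parallel combination: 1/Z_total = 1/R + 1/L + 1/C; Z_total = 0.05664 + j2.34 Ω = 2.34∠88.6° Ω.
Step 4 — Power factor: PF = cos(φ) = Re(Z)/|Z| = 0.056639/2.3403 = 0.0242.
Step 5 — Type: Im(Z) = 2.34 ⇒ lagging (phase φ = 88.6°).

PF = 0.0242 (lagging, φ = 88.6°)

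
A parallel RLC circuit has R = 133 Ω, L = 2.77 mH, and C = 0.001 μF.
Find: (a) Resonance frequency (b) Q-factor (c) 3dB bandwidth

Step 1 — Resonance: ω₀ = 1/√(LC) = 1/√(0.00277·1e-09) = 6.008e+05 rad/s.
Step 2 — f₀ = ω₀/(2π) = 9.563e+04 Hz.
Step 3 — Parallel Q: Q = R/(ω₀L) = 133/(6.008e+05·0.00277) = 0.07991.
Step 4 — Bandwidth: Δω = ω₀/Q = 7.519e+06 rad/s; BW = Δω/(2π) = 1.197e+06 Hz.

(a) f₀ = 9.563e+04 Hz  (b) Q = 0.07991  (c) BW = 1.197e+06 Hz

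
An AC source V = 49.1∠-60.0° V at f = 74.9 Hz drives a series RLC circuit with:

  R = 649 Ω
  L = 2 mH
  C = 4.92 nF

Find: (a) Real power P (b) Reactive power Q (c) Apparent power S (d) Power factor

Step 1 — Angular frequency: ω = 2π·f = 2π·74.9 = 470.6 rad/s.
Step 2 — Component impedances:
  R: Z = R = 649 Ω
  L: Z = jωL = j·470.6·0.002 = 0 + j0.9412 Ω
  C: Z = 1/(jωC) = -j/(ω·C) = 0 - j4.319e+05 Ω
Step 3 — Series combination: Z_total = R + L + C = 649 - j4.319e+05 Ω = 4.319e+05∠-89.9° Ω.
Step 4 — Source phasor: V = 49.1∠-60.0° V = 24.55 - j42.52 V.
Step 5 — Current: I = V / Z = 9.854e-05 + j5.67e-05 A = 0.0001137∠29.9° A.
Step 6 — Complex power: S = V·I* = 8.388e-06 - j0.005582 VA.
Step 7 — Real power: P = Re(S) = 8.388e-06 W.
Step 8 — Reactive power: Q = Im(S) = -0.005582 VAR.
Step 9 — Apparent power: |S| = 0.005582 VA.
Step 10 — Power factor: PF = P/|S| = 0.001503 (leading).

(a) P = 8.388e-06 W  (b) Q = -0.005582 VAR  (c) S = 0.005582 VA  (d) PF = 0.001503 (leading)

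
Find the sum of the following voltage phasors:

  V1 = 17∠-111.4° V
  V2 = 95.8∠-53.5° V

Step 1 — Convert each phasor to rectangular form:
  V1 = 17·(cos(-111.4°) + j·sin(-111.4°)) = -6.203 - j15.83 V
  V2 = 95.8·(cos(-53.5°) + j·sin(-53.5°)) = 56.98 - j77.01 V
Step 2 — Sum components: V_total = 50.78 - j92.84 V.
Step 3 — Convert to polar: |V_total| = 105.8 V, ∠V_total = -61.3°.

V_total = 105.8∠-61.3° V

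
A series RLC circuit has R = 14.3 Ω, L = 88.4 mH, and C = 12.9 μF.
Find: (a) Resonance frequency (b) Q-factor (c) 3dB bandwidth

Step 1 — Resonance: ω₀ = 1/√(LC) = 1/√(0.0884·1.29e-05) = 936.4 rad/s.
Step 2 — f₀ = ω₀/(2π) = 149 Hz.
Step 3 — Series Q: Q = ω₀L/R = 936.4·0.0884/14.3 = 5.789.
Step 4 — Bandwidth: Δω = ω₀/Q = 161.8 rad/s; BW = Δω/(2π) = 25.75 Hz.

(a) f₀ = 149 Hz  (b) Q = 5.789  (c) BW = 25.75 Hz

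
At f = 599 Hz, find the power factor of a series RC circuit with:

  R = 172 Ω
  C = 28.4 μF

Step 1 — Angular frequency: ω = 2π·f = 2π·599 = 3764 rad/s.
Step 2 — Component impedances:
  R: Z = R = 172 Ω
  C: Z = 1/(jωC) = -j/(ω·C) = 0 - j9.356 Ω
Step 3 — Series combination: Z_total = R + C = 172 - j9.356 Ω = 172.3∠-3.1° Ω.
Step 4 — Power factor: PF = cos(φ) = Re(Z)/|Z| = 172/172.25 = 0.9985.
Step 5 — Type: Im(Z) = -9.356 ⇒ leading (phase φ = -3.1°).

PF = 0.9985 (leading, φ = -3.1°)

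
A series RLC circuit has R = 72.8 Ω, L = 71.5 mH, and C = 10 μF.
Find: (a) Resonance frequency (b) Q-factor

Step 1 — Resonance condition Im(Z)=0 gives ω₀ = 1/√(LC).
Step 2 — ω₀ = 1/√(0.0715·1e-05) = 1183 rad/s.
Step 3 — f₀ = ω₀/(2π) = 188.2 Hz.
Step 4 — Series Q: Q = ω₀L/R = 1183·0.0715/72.8 = 1.162.

(a) f₀ = 188.2 Hz  (b) Q = 1.162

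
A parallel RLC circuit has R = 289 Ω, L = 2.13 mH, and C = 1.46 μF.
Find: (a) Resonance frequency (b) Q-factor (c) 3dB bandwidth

Step 1 — Resonance: ω₀ = 1/√(LC) = 1/√(0.00213·1.46e-06) = 1.793e+04 rad/s.
Step 2 — f₀ = ω₀/(2π) = 2854 Hz.
Step 3 — Parallel Q: Q = R/(ω₀L) = 289/(1.793e+04·0.00213) = 7.566.
Step 4 — Bandwidth: Δω = ω₀/Q = 2370 rad/s; BW = Δω/(2π) = 377.2 Hz.

(a) f₀ = 2854 Hz  (b) Q = 7.566  (c) BW = 377.2 Hz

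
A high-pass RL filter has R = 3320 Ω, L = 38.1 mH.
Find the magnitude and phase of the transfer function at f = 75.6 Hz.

Step 1 — Angular frequency: ω = 2π·75.6 = 475 rad/s.
Step 2 — Transfer function: H(jω) = jωL/(R + jωL).
Step 3 — Numerator jωL = j·18.1; denominator R + jωL = 3320 + j18.1.
Step 4 — H = 2.971e-05 + j0.005451.
Step 5 — Magnitude: |H| = 0.005451 (-45.3 dB); phase: φ = 89.7°.

|H| = 0.005451 (-45.3 dB), φ = 89.7°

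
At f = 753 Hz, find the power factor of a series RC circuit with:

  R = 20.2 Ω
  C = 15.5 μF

Step 1 — Angular frequency: ω = 2π·f = 2π·753 = 4731 rad/s.
Step 2 — Component impedances:
  R: Z = R = 20.2 Ω
  C: Z = 1/(jωC) = -j/(ω·C) = 0 - j13.64 Ω
Step 3 — Series combination: Z_total = R + C = 20.2 - j13.64 Ω = 24.37∠-34.0° Ω.
Step 4 — Power factor: PF = cos(φ) = Re(Z)/|Z| = 20.2/24.372 = 0.8288.
Step 5 — Type: Im(Z) = -13.64 ⇒ leading (phase φ = -34.0°).

PF = 0.8288 (leading, φ = -34.0°)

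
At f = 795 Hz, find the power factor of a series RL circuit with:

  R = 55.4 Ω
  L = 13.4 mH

Step 1 — Angular frequency: ω = 2π·f = 2π·795 = 4995 rad/s.
Step 2 — Component impedances:
  R: Z = R = 55.4 Ω
  L: Z = jωL = j·4995·0.0134 = 0 + j66.93 Ω
Step 3 — Series combination: Z_total = R + L = 55.4 + j66.93 Ω = 86.89∠50.4° Ω.
Step 4 — Power factor: PF = cos(φ) = Re(Z)/|Z| = 55.4/86.89 = 0.6376.
Step 5 — Type: Im(Z) = 66.93 ⇒ lagging (phase φ = 50.4°).

PF = 0.6376 (lagging, φ = 50.4°)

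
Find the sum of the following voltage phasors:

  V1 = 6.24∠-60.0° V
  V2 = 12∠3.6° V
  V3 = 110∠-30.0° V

Step 1 — Convert each phasor to rectangular form:
  V1 = 6.24·(cos(-60.0°) + j·sin(-60.0°)) = 3.12 - j5.404 V
  V2 = 12·(cos(3.6°) + j·sin(3.6°)) = 11.98 + j0.7535 V
  V3 = 110·(cos(-30.0°) + j·sin(-30.0°)) = 95.26 - j55 V
Step 2 — Sum components: V_total = 110.4 - j59.65 V.
Step 3 — Convert to polar: |V_total| = 125.4 V, ∠V_total = -28.4°.

V_total = 125.4∠-28.4° V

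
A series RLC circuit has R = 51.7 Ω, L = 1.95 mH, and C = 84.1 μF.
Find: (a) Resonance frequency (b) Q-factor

Step 1 — Resonance condition Im(Z)=0 gives ω₀ = 1/√(LC).
Step 2 — ω₀ = 1/√(0.00195·8.41e-05) = 2469 rad/s.
Step 3 — f₀ = ω₀/(2π) = 393 Hz.
Step 4 — Series Q: Q = ω₀L/R = 2469·0.00195/51.7 = 0.09314.

(a) f₀ = 393 Hz  (b) Q = 0.09314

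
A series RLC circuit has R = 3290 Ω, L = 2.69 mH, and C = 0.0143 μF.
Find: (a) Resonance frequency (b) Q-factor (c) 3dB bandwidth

Step 1 — Resonance condition Im(Z)=0 gives ω₀ = 1/√(LC).
Step 2 — ω₀ = 1/√(0.00269·1.43e-08) = 1.612e+05 rad/s.
Step 3 — f₀ = ω₀/(2π) = 2.566e+04 Hz.
Step 4 — Series Q: Q = ω₀L/R = 1.612e+05·0.00269/3290 = 0.1318.
Step 5 — 3dB bandwidth: Δω = ω₀/Q = 1.223e+06 rad/s; BW = Δω/(2π) = 1.947e+05 Hz.

(a) f₀ = 2.566e+04 Hz  (b) Q = 0.1318  (c) BW = 1.947e+05 Hz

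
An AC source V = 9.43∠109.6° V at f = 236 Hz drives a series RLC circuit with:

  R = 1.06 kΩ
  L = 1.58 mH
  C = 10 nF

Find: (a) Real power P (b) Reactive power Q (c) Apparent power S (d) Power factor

Step 1 — Angular frequency: ω = 2π·f = 2π·236 = 1483 rad/s.
Step 2 — Component impedances:
  R: Z = R = 1060 Ω
  L: Z = jωL = j·1483·0.00158 = 0 + j2.343 Ω
  C: Z = 1/(jωC) = -j/(ω·C) = 0 - j6.744e+04 Ω
Step 3 — Series combination: Z_total = R + L + C = 1060 - j6.744e+04 Ω = 6.744e+04∠-89.1° Ω.
Step 4 — Source phasor: V = 9.43∠109.6° V = -3.163 + j8.884 V.
Step 5 — Current: I = V / Z = -0.0001324 - j4.483e-05 A = 0.0001398∠-161.3° A.
Step 6 — Complex power: S = V·I* = 2.072e-05 - j0.001318 VA.
Step 7 — Real power: P = Re(S) = 2.072e-05 W.
Step 8 — Reactive power: Q = Im(S) = -0.001318 VAR.
Step 9 — Apparent power: |S| = 0.001318 VA.
Step 10 — Power factor: PF = P/|S| = 0.01572 (leading).

(a) P = 2.072e-05 W  (b) Q = -0.001318 VAR  (c) S = 0.001318 VA  (d) PF = 0.01572 (leading)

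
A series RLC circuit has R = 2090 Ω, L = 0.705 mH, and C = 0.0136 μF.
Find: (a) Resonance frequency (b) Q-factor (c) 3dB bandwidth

Step 1 — Resonance: ω₀ = 1/√(LC) = 1/√(0.000705·1.36e-08) = 3.23e+05 rad/s.
Step 2 — f₀ = ω₀/(2π) = 5.14e+04 Hz.
Step 3 — Series Q: Q = ω₀L/R = 3.23e+05·0.000705/2090 = 0.1089.
Step 4 — Bandwidth: Δω = ω₀/Q = 2.965e+06 rad/s; BW = Δω/(2π) = 4.718e+05 Hz.

(a) f₀ = 5.14e+04 Hz  (b) Q = 0.1089  (c) BW = 4.718e+05 Hz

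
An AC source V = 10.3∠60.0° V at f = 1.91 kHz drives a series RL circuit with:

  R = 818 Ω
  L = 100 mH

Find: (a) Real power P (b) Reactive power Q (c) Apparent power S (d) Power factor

Step 1 — Angular frequency: ω = 2π·f = 2π·1910 = 1.2e+04 rad/s.
Step 2 — Component impedances:
  R: Z = R = 818 Ω
  L: Z = jωL = j·1.2e+04·0.1 = 0 + j1200 Ω
Step 3 — Series combination: Z_total = R + L = 818 + j1200 Ω = 1452∠55.7° Ω.
Step 4 — Source phasor: V = 10.3∠60.0° V = 5.15 + j8.92 V.
Step 5 — Current: I = V / Z = 0.007072 + j0.0005291 A = 0.007092∠4.3° A.
Step 6 — Complex power: S = V·I* = 0.04114 + j0.06036 VA.
Step 7 — Real power: P = Re(S) = 0.04114 W.
Step 8 — Reactive power: Q = Im(S) = 0.06036 VAR.
Step 9 — Apparent power: |S| = 0.07305 VA.
Step 10 — Power factor: PF = P/|S| = 0.5632 (lagging).

(a) P = 0.04114 W  (b) Q = 0.06036 VAR  (c) S = 0.07305 VA  (d) PF = 0.5632 (lagging)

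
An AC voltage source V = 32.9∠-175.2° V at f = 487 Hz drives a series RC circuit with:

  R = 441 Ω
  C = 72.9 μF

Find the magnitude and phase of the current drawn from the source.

Step 1 — Angular frequency: ω = 2π·f = 2π·487 = 3060 rad/s.
Step 2 — Component impedances:
  R: Z = R = 441 Ω
  C: Z = 1/(jωC) = -j/(ω·C) = 0 - j4.483 Ω
Step 3 — Series combination: Z_total = R + C = 441 - j4.483 Ω = 441∠-0.6° Ω.
Step 4 — Source phasor: V = 32.9∠-175.2° V = -32.78 - j2.753 V.
Step 5 — Ohm's law: I = V / Z_total = (-32.78 - j2.753) / (441 - j4.483) = -0.07427 - j0.006998 A.
Step 6 — Convert to polar: |I| = 0.0746 A, ∠I = -174.6°.

I = 0.0746∠-174.6° A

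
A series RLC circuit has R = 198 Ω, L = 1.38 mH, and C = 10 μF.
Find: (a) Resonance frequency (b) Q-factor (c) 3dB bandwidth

Step 1 — Resonance: ω₀ = 1/√(LC) = 1/√(0.00138·1e-05) = 8513 rad/s.
Step 2 — f₀ = ω₀/(2π) = 1355 Hz.
Step 3 — Series Q: Q = ω₀L/R = 8513·0.00138/198 = 0.05933.
Step 4 — Bandwidth: Δω = ω₀/Q = 1.435e+05 rad/s; BW = Δω/(2π) = 2.284e+04 Hz.

(a) f₀ = 1355 Hz  (b) Q = 0.05933  (c) BW = 2.284e+04 Hz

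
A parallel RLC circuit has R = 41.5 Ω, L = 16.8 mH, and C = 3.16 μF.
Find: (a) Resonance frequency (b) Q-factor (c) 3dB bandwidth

Step 1 — Resonance: ω₀ = 1/√(LC) = 1/√(0.0168·3.16e-06) = 4340 rad/s.
Step 2 — f₀ = ω₀/(2π) = 690.8 Hz.
Step 3 — Parallel Q: Q = R/(ω₀L) = 41.5/(4340·0.0168) = 0.5692.
Step 4 — Bandwidth: Δω = ω₀/Q = 7625 rad/s; BW = Δω/(2π) = 1214 Hz.

(a) f₀ = 690.8 Hz  (b) Q = 0.5692  (c) BW = 1214 Hz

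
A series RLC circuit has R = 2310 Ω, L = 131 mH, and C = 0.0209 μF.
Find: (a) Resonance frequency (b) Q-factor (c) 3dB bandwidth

Step 1 — Resonance condition Im(Z)=0 gives ω₀ = 1/√(LC).
Step 2 — ω₀ = 1/√(0.131·2.09e-08) = 1.911e+04 rad/s.
Step 3 — f₀ = ω₀/(2π) = 3042 Hz.
Step 4 — Series Q: Q = ω₀L/R = 1.911e+04·0.131/2310 = 1.084.
Step 5 — 3dB bandwidth: Δω = ω₀/Q = 1.763e+04 rad/s; BW = Δω/(2π) = 2806 Hz.

(a) f₀ = 3042 Hz  (b) Q = 1.084  (c) BW = 2806 Hz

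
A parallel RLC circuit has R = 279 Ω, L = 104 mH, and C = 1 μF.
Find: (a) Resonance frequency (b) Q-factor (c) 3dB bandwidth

Step 1 — Resonance: ω₀ = 1/√(LC) = 1/√(0.104·1e-06) = 3101 rad/s.
Step 2 — f₀ = ω₀/(2π) = 493.5 Hz.
Step 3 — Parallel Q: Q = R/(ω₀L) = 279/(3101·0.104) = 0.8651.
Step 4 — Bandwidth: Δω = ω₀/Q = 3584 rad/s; BW = Δω/(2π) = 570.4 Hz.

(a) f₀ = 493.5 Hz  (b) Q = 0.8651  (c) BW = 570.4 Hz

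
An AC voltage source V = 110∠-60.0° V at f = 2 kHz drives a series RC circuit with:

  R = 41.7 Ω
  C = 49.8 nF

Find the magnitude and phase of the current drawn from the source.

Step 1 — Angular frequency: ω = 2π·f = 2π·2000 = 1.257e+04 rad/s.
Step 2 — Component impedances:
  R: Z = R = 41.7 Ω
  C: Z = 1/(jωC) = -j/(ω·C) = 0 - j1598 Ω
Step 3 — Series combination: Z_total = R + C = 41.7 - j1598 Ω = 1598∠-88.5° Ω.
Step 4 — Source phasor: V = 110∠-60.0° V = 55 - j95.26 V.
Step 5 — Ohm's law: I = V / Z_total = (55 - j95.26) / (41.7 - j1598) = 0.06047 + j0.03284 A.
Step 6 — Convert to polar: |I| = 0.06882 A, ∠I = 28.5°.

I = 0.06882∠28.5° A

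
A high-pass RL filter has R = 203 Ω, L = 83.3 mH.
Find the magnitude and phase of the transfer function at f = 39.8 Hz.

Step 1 — Angular frequency: ω = 2π·39.8 = 250.1 rad/s.
Step 2 — Transfer function: H(jω) = jωL/(R + jωL).
Step 3 — Numerator jωL = j·20.83; denominator R + jωL = 203 + j20.83.
Step 4 — H = 0.01042 + j0.1015.
Step 5 — Magnitude: |H| = 0.1021 (-19.8 dB); phase: φ = 84.1°.

|H| = 0.1021 (-19.8 dB), φ = 84.1°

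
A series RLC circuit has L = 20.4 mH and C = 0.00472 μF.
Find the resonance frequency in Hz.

Step 1 — Resonance condition Im(Z)=0 gives ω₀ = 1/√(LC).
Step 2 — ω₀ = 1/√(0.0204·4.72e-09) = 1.019e+05 rad/s.
Step 3 — f₀ = ω₀/(2π) = 1.622e+04 Hz.

f₀ = 1.622e+04 Hz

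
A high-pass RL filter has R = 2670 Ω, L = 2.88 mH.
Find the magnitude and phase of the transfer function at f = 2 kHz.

Step 1 — Angular frequency: ω = 2π·2000 = 1.257e+04 rad/s.
Step 2 — Transfer function: H(jω) = jωL/(R + jωL).
Step 3 — Numerator jωL = j·36.19; denominator R + jωL = 2670 + j36.19.
Step 4 — H = 0.0001837 + j0.01355.
Step 5 — Magnitude: |H| = 0.01355 (-37.4 dB); phase: φ = 89.2°.

|H| = 0.01355 (-37.4 dB), φ = 89.2°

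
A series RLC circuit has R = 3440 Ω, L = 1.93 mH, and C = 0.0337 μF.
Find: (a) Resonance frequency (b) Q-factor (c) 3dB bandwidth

Step 1 — Resonance: ω₀ = 1/√(LC) = 1/√(0.00193·3.37e-08) = 1.24e+05 rad/s.
Step 2 — f₀ = ω₀/(2π) = 1.973e+04 Hz.
Step 3 — Series Q: Q = ω₀L/R = 1.24e+05·0.00193/3440 = 0.06957.
Step 4 — Bandwidth: Δω = ω₀/Q = 1.782e+06 rad/s; BW = Δω/(2π) = 2.837e+05 Hz.

(a) f₀ = 1.973e+04 Hz  (b) Q = 0.06957  (c) BW = 2.837e+05 Hz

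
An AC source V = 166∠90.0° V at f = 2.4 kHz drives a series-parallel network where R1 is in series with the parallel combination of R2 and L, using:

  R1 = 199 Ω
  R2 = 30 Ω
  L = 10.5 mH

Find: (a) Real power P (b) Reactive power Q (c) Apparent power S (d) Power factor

Step 1 — Angular frequency: ω = 2π·f = 2π·2400 = 1.508e+04 rad/s.
Step 2 — Component impedances:
  R1: Z = R = 199 Ω
  R2: Z = R = 30 Ω
  L: Z = jωL = j·1.508e+04·0.0105 = 0 + j158.3 Ω
Step 3 — Parallel branch: R2 || L = 1/(1/R2 + 1/L) = 28.96 + j5.487 Ω.
Step 4 — Series with R1: Z_total = R1 + (R2 || L) = 228 + j5.487 Ω = 228∠1.4° Ω.
Step 5 — Source phasor: V = 166∠90.0° V = 0 + j166 V.
Step 6 — Current: I = V / Z = 0.01752 + j0.7278 A = 0.728∠88.6° A.
Step 7 — Complex power: S = V·I* = 120.8 + j2.908 VA.
Step 8 — Real power: P = Re(S) = 120.8 W.
Step 9 — Reactive power: Q = Im(S) = 2.908 VAR.
Step 10 — Apparent power: |S| = 120.8 VA.
Step 11 — Power factor: PF = P/|S| = 0.9997 (lagging).

(a) P = 120.8 W  (b) Q = 2.908 VAR  (c) S = 120.8 VA  (d) PF = 0.9997 (lagging)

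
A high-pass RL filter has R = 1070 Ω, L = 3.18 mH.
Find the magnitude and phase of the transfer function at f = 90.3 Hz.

Step 1 — Angular frequency: ω = 2π·90.3 = 567.4 rad/s.
Step 2 — Transfer function: H(jω) = jωL/(R + jωL).
Step 3 — Numerator jωL = j·1.804; denominator R + jωL = 1070 + j1.804.
Step 4 — H = 2.843e-06 + j0.001686.
Step 5 — Magnitude: |H| = 0.001686 (-55.5 dB); phase: φ = 89.9°.

|H| = 0.001686 (-55.5 dB), φ = 89.9°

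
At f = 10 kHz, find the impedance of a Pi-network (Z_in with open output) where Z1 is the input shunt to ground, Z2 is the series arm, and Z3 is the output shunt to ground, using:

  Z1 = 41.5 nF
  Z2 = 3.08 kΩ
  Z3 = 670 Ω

Step 1 — Angular frequency: ω = 2π·f = 2π·1e+04 = 6.283e+04 rad/s.
Step 2 — Component impedances:
  Z1: Z = 1/(jωC) = -j/(ω·C) = 0 - j383.5 Ω
  Z2: Z = R = 3080 Ω
  Z3: Z = R = 670 Ω
Step 3 — With open output, the series arm Z2 and the output shunt Z3 appear in series to ground: Z2 + Z3 = 3750 Ω.
Step 4 — Parallel with input shunt Z1: Z_in = Z1 || (Z2 + Z3) = 38.81 - j379.5 Ω = 381.5∠-84.2° Ω.

Z = 38.81 - j379.5 Ω = 381.5∠-84.2° Ω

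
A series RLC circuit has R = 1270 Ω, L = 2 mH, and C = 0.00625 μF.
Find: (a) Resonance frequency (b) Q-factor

Step 1 — Resonance condition Im(Z)=0 gives ω₀ = 1/√(LC).
Step 2 — ω₀ = 1/√(0.002·6.25e-09) = 2.828e+05 rad/s.
Step 3 — f₀ = ω₀/(2π) = 4.502e+04 Hz.
Step 4 — Series Q: Q = ω₀L/R = 2.828e+05·0.002/1270 = 0.4454.

(a) f₀ = 4.502e+04 Hz  (b) Q = 0.4454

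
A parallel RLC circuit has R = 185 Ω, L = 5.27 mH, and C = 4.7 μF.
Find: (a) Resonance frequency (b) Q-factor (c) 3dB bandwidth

Step 1 — Resonance: ω₀ = 1/√(LC) = 1/√(0.00527·4.7e-06) = 6354 rad/s.
Step 2 — f₀ = ω₀/(2π) = 1011 Hz.
Step 3 — Parallel Q: Q = R/(ω₀L) = 185/(6354·0.00527) = 5.525.
Step 4 — Bandwidth: Δω = ω₀/Q = 1150 rad/s; BW = Δω/(2π) = 183 Hz.

(a) f₀ = 1011 Hz  (b) Q = 5.525  (c) BW = 183 Hz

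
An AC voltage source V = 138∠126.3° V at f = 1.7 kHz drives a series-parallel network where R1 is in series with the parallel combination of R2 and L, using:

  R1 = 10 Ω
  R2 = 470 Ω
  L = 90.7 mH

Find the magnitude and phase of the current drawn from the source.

Step 1 — Angular frequency: ω = 2π·f = 2π·1700 = 1.068e+04 rad/s.
Step 2 — Component impedances:
  R1: Z = R = 10 Ω
  R2: Z = R = 470 Ω
  L: Z = jωL = j·1.068e+04·0.0907 = 0 + j968.8 Ω
Step 3 — Parallel branch: R2 || L = 1/(1/R2 + 1/L) = 380.5 + j184.6 Ω.
Step 4 — Series with R1: Z_total = R1 + (R2 || L) = 390.5 + j184.6 Ω = 431.9∠25.3° Ω.
Step 5 — Source phasor: V = 138∠126.3° V = -81.7 + j111.2 V.
Step 6 — Ohm's law: I = V / Z_total = (-81.7 + j111.2) / (390.5 + j184.6) = -0.06097 + j0.3137 A.
Step 7 — Convert to polar: |I| = 0.3195 A, ∠I = 101.0°.

I = 0.3195∠101.0° A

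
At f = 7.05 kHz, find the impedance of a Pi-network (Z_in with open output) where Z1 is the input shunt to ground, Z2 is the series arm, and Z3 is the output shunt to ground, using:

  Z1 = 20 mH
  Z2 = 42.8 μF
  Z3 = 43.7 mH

Step 1 — Angular frequency: ω = 2π·f = 2π·7050 = 4.43e+04 rad/s.
Step 2 — Component impedances:
  Z1: Z = jωL = j·4.43e+04·0.02 = 0 + j885.9 Ω
  Z2: Z = 1/(jωC) = -j/(ω·C) = 0 - j0.5275 Ω
  Z3: Z = jωL = j·4.43e+04·0.0437 = 0 + j1936 Ω
Step 3 — With open output, the series arm Z2 and the output shunt Z3 appear in series to ground: Z2 + Z3 = 0 + j1935 Ω.
Step 4 — Parallel with input shunt Z1: Z_in = Z1 || (Z2 + Z3) = 0 + j607.7 Ω = 607.7∠90.0° Ω.

Z = 0 + j607.7 Ω = 607.7∠90.0° Ω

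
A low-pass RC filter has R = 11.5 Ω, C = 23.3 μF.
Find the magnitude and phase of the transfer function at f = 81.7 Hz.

Step 1 — Angular frequency: ω = 2π·81.7 = 513.3 rad/s.
Step 2 — Transfer function: H(jω) = 1/(1 + jωRC).
Step 3 — Denominator: 1 + jωRC = 1 + j·513.3·11.5·2.33e-05 = 1 + j0.1375.
Step 4 — H = 0.9814 - j0.135.
Step 5 — Magnitude: |H| = 0.9907 (-0.1 dB); phase: φ = -7.8°.

|H| = 0.9907 (-0.1 dB), φ = -7.8°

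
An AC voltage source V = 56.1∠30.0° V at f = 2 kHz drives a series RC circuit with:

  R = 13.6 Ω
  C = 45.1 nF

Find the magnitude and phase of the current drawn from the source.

Step 1 — Angular frequency: ω = 2π·f = 2π·2000 = 1.257e+04 rad/s.
Step 2 — Component impedances:
  R: Z = R = 13.6 Ω
  C: Z = 1/(jωC) = -j/(ω·C) = 0 - j1764 Ω
Step 3 — Series combination: Z_total = R + C = 13.6 - j1764 Ω = 1765∠-89.6° Ω.
Step 4 — Source phasor: V = 56.1∠30.0° V = 48.58 + j28.05 V.
Step 5 — Ohm's law: I = V / Z_total = (48.58 + j28.05) / (13.6 - j1764) = -0.01568 + j0.02766 A.
Step 6 — Convert to polar: |I| = 0.03179 A, ∠I = 119.6°.

I = 0.03179∠119.6° A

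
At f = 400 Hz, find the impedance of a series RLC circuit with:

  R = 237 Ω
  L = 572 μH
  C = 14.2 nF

Step 1 — Angular frequency: ω = 2π·f = 2π·400 = 2513 rad/s.
Step 2 — Component impedances:
  R: Z = R = 237 Ω
  L: Z = jωL = j·2513·0.000572 = 0 + j1.438 Ω
  C: Z = 1/(jωC) = -j/(ω·C) = 0 - j2.802e+04 Ω
Step 3 — Series combination: Z_total = R + L + C = 237 - j2.802e+04 Ω = 2.802e+04∠-89.5° Ω.

Z = 237 - j2.802e+04 Ω = 2.802e+04∠-89.5° Ω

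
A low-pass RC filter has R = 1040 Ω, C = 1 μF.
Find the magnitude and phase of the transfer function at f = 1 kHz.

Step 1 — Angular frequency: ω = 2π·1000 = 6283 rad/s.
Step 2 — Transfer function: H(jω) = 1/(1 + jωRC).
Step 3 — Denominator: 1 + jωRC = 1 + j·6283·1040·1e-06 = 1 + j6.535.
Step 4 — H = 0.02288 - j0.1495.
Step 5 — Magnitude: |H| = 0.1513 (-16.4 dB); phase: φ = -81.3°.

|H| = 0.1513 (-16.4 dB), φ = -81.3°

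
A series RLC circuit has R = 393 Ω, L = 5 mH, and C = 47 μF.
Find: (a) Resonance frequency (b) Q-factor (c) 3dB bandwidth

Step 1 — Resonance: ω₀ = 1/√(LC) = 1/√(0.005·4.7e-05) = 2063 rad/s.
Step 2 — f₀ = ω₀/(2π) = 328.3 Hz.
Step 3 — Series Q: Q = ω₀L/R = 2063·0.005/393 = 0.02624.
Step 4 — Bandwidth: Δω = ω₀/Q = 7.86e+04 rad/s; BW = Δω/(2π) = 1.251e+04 Hz.

(a) f₀ = 328.3 Hz  (b) Q = 0.02624  (c) BW = 1.251e+04 Hz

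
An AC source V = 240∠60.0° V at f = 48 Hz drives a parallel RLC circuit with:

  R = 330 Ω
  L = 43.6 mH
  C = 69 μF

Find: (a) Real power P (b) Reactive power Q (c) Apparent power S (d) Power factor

Step 1 — Angular frequency: ω = 2π·f = 2π·48 = 301.6 rad/s.
Step 2 — Component impedances:
  R: Z = R = 330 Ω
  L: Z = jωL = j·301.6·0.0436 = 0 + j13.15 Ω
  C: Z = 1/(jωC) = -j/(ω·C) = 0 - j48.05 Ω
Step 3 — Parallel combination: 1/Z_total = 1/R + 1/L + 1/C; Z_total = 0.9901 + j18.05 Ω = 18.08∠86.9° Ω.
Step 4 — Source phasor: V = 240∠60.0° V = 120 + j207.8 V.
Step 5 — Current: I = V / Z = 11.84 - j5.999 A = 13.28∠-26.9° A.
Step 6 — Complex power: S = V·I* = 174.5 + j3182 VA.
Step 7 — Real power: P = Re(S) = 174.5 W.
Step 8 — Reactive power: Q = Im(S) = 3182 VAR.
Step 9 — Apparent power: |S| = 3187 VA.
Step 10 — Power factor: PF = P/|S| = 0.05478 (lagging).

(a) P = 174.5 W  (b) Q = 3182 VAR  (c) S = 3187 VA  (d) PF = 0.05478 (lagging)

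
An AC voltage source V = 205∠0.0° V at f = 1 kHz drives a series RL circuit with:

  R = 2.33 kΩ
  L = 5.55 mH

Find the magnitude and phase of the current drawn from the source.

Step 1 — Angular frequency: ω = 2π·f = 2π·1000 = 6283 rad/s.
Step 2 — Component impedances:
  R: Z = R = 2330 Ω
  L: Z = jωL = j·6283·0.00555 = 0 + j34.87 Ω
Step 3 — Series combination: Z_total = R + L = 2330 + j34.87 Ω = 2330∠0.9° Ω.
Step 4 — Source phasor: V = 205∠0.0° V = 205 V.
Step 5 — Ohm's law: I = V / Z_total = (205) / (2330 + j34.87) = 0.08796 - j0.001316 A.
Step 6 — Convert to polar: |I| = 0.08797 A, ∠I = -0.9°.

I = 0.08797∠-0.9° A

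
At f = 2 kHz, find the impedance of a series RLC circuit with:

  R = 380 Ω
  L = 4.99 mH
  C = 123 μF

Step 1 — Angular frequency: ω = 2π·f = 2π·2000 = 1.257e+04 rad/s.
Step 2 — Component impedances:
  R: Z = R = 380 Ω
  L: Z = jωL = j·1.257e+04·0.00499 = 0 + j62.71 Ω
  C: Z = 1/(jωC) = -j/(ω·C) = 0 - j0.647 Ω
Step 3 — Series combination: Z_total = R + L + C = 380 + j62.06 Ω = 385∠9.3° Ω.

Z = 380 + j62.06 Ω = 385∠9.3° Ω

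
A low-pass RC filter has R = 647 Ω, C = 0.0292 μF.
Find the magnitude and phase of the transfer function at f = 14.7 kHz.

Step 1 — Angular frequency: ω = 2π·1.47e+04 = 9.236e+04 rad/s.
Step 2 — Transfer function: H(jω) = 1/(1 + jωRC).
Step 3 — Denominator: 1 + jωRC = 1 + j·9.236e+04·647·2.92e-08 = 1 + j1.745.
Step 4 — H = 0.2472 - j0.4314.
Step 5 — Magnitude: |H| = 0.4972 (-6.1 dB); phase: φ = -60.2°.

|H| = 0.4972 (-6.1 dB), φ = -60.2°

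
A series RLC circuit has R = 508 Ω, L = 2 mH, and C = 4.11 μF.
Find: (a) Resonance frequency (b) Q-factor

Step 1 — Resonance condition Im(Z)=0 gives ω₀ = 1/√(LC).
Step 2 — ω₀ = 1/√(0.002·4.11e-06) = 1.103e+04 rad/s.
Step 3 — f₀ = ω₀/(2π) = 1755 Hz.
Step 4 — Series Q: Q = ω₀L/R = 1.103e+04·0.002/508 = 0.04342.

(a) f₀ = 1755 Hz  (b) Q = 0.04342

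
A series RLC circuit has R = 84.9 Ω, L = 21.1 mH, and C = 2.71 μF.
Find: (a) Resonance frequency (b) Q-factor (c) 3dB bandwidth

Step 1 — Resonance: ω₀ = 1/√(LC) = 1/√(0.0211·2.71e-06) = 4182 rad/s.
Step 2 — f₀ = ω₀/(2π) = 665.6 Hz.
Step 3 — Series Q: Q = ω₀L/R = 4182·0.0211/84.9 = 1.039.
Step 4 — Bandwidth: Δω = ω₀/Q = 4024 rad/s; BW = Δω/(2π) = 640.4 Hz.

(a) f₀ = 665.6 Hz  (b) Q = 1.039  (c) BW = 640.4 Hz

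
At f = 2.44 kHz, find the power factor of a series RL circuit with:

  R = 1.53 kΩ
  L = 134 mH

Step 1 — Angular frequency: ω = 2π·f = 2π·2440 = 1.533e+04 rad/s.
Step 2 — Component impedances:
  R: Z = R = 1530 Ω
  L: Z = jωL = j·1.533e+04·0.134 = 0 + j2054 Ω
Step 3 — Series combination: Z_total = R + L = 1530 + j2054 Ω = 2561∠53.3° Ω.
Step 4 — Power factor: PF = cos(φ) = Re(Z)/|Z| = 1530/2561.5 = 0.5973.
Step 5 — Type: Im(Z) = 2054 ⇒ lagging (phase φ = 53.3°).

PF = 0.5973 (lagging, φ = 53.3°)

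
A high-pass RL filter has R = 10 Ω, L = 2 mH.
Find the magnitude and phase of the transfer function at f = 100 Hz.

Step 1 — Angular frequency: ω = 2π·100 = 628.3 rad/s.
Step 2 — Transfer function: H(jω) = jωL/(R + jωL).
Step 3 — Numerator jωL = j·1.257; denominator R + jωL = 10 + j1.257.
Step 4 — H = 0.01555 + j0.1237.
Step 5 — Magnitude: |H| = 0.1247 (-18.1 dB); phase: φ = 82.8°.

|H| = 0.1247 (-18.1 dB), φ = 82.8°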